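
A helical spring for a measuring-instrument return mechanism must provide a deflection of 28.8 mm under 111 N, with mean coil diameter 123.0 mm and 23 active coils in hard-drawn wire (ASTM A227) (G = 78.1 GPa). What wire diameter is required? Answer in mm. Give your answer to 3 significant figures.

11.4 mm

Required rate k = F/δ = 111/28.8 = 3.8542 N/mm
d = (8D³N_a·k / G)^(1/4) = (8·123.0³·23·3.8542 / (78.1×10³))^0.25
  = (16897)^0.25 = 11.4013 mm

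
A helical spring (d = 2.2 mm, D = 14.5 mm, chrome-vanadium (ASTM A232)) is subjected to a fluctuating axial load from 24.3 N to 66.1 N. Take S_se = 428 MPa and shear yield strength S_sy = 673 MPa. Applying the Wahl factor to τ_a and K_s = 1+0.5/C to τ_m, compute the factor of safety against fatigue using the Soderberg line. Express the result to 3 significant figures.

2.18

C = D/d = 14.5/2.2 = 6.5909; K_W = (4C−1)/(4C−4)+0.615/C = 1.2275; K_s = 1+0.5/C = 1.0759
F_a = (F_max−F_min)/2 = 20.9 N; F_m = (F_max+F_min)/2 = 45.2 N
τ_a = K_W·8F_aD/(πd³) = 1.2275 × 72.475 = 88.96 MPa
τ_m = K_s·8F_mD/(πd³) = 1.0759 × 156.74 = 168.63 MPa
Soderberg: 1/n_f = τ_a/S_se + τ_m/S_sy = 88.96/428 + 168.63/673 = 0.20785 + 0.25056 = 0.45841
n_f = 1/0.45841 = 2.181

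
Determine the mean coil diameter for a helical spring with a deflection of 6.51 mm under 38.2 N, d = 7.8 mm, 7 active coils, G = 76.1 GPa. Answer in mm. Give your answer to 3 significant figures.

95.0 mm

Required rate k = F/δ = 38.2/6.51 = 5.8679 N/mm
D = (Gd⁴/(8N_a·k))^(1/3) = (76.1×10³·7.8⁴/(8·7·5.8679))^(1/3)
  = (857221)^(1/3) = 94.9943 mm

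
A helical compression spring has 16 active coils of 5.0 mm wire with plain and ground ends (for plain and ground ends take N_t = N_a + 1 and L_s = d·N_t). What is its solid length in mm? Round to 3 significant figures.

85.0 mm

plain and ground ends: N_t = N_a + 1 = 16 + 1 = 17
L_s = d·N_t = 5.0 × 17 = 85 mm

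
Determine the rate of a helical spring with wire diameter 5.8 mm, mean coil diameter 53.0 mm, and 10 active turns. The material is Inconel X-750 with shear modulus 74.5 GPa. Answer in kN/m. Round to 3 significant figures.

7.08 kN/m

k = Gd⁴/(8D³N_a) = (74.5×10³ × 5.8⁴) / (8 × 53.0³ × 10)
  = 8.43079e+07 / 1.19102e+07 = 7.0787 N/mm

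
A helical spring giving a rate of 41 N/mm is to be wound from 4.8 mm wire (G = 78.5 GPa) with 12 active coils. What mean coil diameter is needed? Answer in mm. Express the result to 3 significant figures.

22.0 mm

D = (Gd⁴/(8N_a·k))^(1/3) = (78.5×10³·4.8⁴/(8·12·41))^(1/3)
  = (10587.2)^(1/3) = 21.9580 mm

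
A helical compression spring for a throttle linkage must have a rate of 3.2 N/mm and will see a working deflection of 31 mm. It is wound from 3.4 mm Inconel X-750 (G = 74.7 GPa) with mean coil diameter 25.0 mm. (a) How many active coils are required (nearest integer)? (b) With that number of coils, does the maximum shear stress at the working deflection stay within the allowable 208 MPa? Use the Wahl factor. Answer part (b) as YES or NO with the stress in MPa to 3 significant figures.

(a) 25 coils; (b) YES, τ_max = 193 MPa

N_a = Gd⁴/(8D³k) = (74.7×10³)(3.4⁴)/(8·25.0³·3.2) = 24.96 → N_a = 25
Actual rate k = Gd⁴/(8D³·25) = 3.1944 N/mm
Working load F = kδ = 3.1944·31 = 99.026 N
C = 25.0/3.4 = 7.3529; K_W = (4C−1)/(4C−4)+0.615/C = 1.2017
τ_max = K_W·8FD/(πd³) = 1.2017·160.4 = 192.75 MPa
τ_max ≤ 208 MPa → acceptable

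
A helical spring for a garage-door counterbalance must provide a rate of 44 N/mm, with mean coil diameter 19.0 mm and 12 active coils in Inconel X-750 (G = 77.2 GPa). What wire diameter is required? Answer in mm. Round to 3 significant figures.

4.40 mm

d = (8D³N_a·k / G)^(1/4) = (8·19.0³·12·44 / (77.2×10³))^0.25
  = (375.29)^0.25 = 4.4014 mm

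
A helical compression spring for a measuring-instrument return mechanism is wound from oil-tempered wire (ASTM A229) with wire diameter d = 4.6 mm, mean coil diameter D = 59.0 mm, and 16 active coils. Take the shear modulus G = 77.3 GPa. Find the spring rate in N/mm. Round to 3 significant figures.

1.32 N/mm

k = Gd⁴/(8D³N_a) = (77.3×10³ × 4.6⁴) / (8 × 59.0³ × 16)
  = 3.46107e+07 / 2.62885e+07 = 1.3166 N/mm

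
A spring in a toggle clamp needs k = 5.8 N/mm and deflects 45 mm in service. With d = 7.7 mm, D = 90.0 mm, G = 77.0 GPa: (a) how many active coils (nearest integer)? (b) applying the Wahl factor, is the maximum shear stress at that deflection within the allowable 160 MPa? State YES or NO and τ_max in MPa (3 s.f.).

(a) 8 coils; (b) YES, τ_max = 147 MPa

N_a = Gd⁴/(8D³k) = (77.0×10³)(7.7⁴)/(8·90.0³·5.8) = 8.002 → N_a = 8
Actual rate k = Gd⁴/(8D³·8) = 5.8016 N/mm
Working load F = kδ = 5.8016·45 = 261.07 N
C = 90.0/7.7 = 11.6883; K_W = (4C−1)/(4C−4)+0.615/C = 1.1228
τ_max = K_W·8FD/(πd³) = 1.1228·131.06 = 147.15 MPa
τ_max ≤ 160 MPa → acceptable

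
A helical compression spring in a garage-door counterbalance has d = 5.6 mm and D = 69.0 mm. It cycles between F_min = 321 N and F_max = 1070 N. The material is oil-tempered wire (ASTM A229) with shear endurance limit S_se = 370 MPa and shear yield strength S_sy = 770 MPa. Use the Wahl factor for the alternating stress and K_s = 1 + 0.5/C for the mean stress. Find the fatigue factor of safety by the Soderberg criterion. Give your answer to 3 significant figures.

0.483

C = D/d = 69.0/5.6 = 12.3214; K_W = (4C−1)/(4C−4)+0.615/C = 1.1162; K_s = 1+0.5/C = 1.0406
F_a = (F_max−F_min)/2 = 374.5 N; F_m = (F_max+F_min)/2 = 695.5 N
τ_a = K_W·8F_aD/(πd³) = 1.1162 × 374.69 = 418.22 MPa
τ_m = K_s·8F_mD/(πd³) = 1.0406 × 695.86 = 724.1 MPa
Soderberg: 1/n_f = τ_a/S_se + τ_m/S_sy = 418.22/370 + 724.1/770 = 1.13032 + 0.94039 = 2.0707
n_f = 1/2.0707 = 0.4829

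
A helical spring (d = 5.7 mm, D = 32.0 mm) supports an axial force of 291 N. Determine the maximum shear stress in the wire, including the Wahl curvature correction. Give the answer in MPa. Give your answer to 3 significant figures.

163 MPa

Spring index C = D/d = 32.0/5.7 = 5.6140
K_W = (4C−1)/(4C−4) + 0.615/C = 21.456/18.456 + 0.1095 = 1.2721
τ₀ = 8FD/(πd³) = 8·291·32.0/(π·5.7³) = 74496/581.8 = 128.04 MPa
τ_max = K·τ₀ = 1.2721 × 128.04 = 162.88 MPa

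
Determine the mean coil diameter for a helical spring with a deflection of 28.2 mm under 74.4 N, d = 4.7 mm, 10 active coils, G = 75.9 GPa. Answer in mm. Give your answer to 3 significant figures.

56.0 mm

Required rate k = F/δ = 74.4/28.2 = 2.6383 N/mm
D = (Gd⁴/(8N_a·k))^(1/3) = (75.9×10³·4.7⁴/(8·10·2.6383))^(1/3)
  = (175477)^(1/3) = 55.9852 mm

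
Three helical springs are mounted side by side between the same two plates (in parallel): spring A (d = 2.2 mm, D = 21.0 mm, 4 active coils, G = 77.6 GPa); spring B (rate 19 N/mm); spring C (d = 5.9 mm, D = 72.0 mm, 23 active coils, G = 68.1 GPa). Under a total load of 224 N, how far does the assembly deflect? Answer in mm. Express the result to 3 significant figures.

8.51 mm

k_A = Gd⁴/(8D³N_a) = (77.6×10³)(2.2⁴)/(8·21.0³·4) = 6.134 N/mm
k_C = Gd⁴/(8D³N_a) = (68.1×10³)(5.9⁴)/(8·72.0³·23) = 1.2015 N/mm
Parallel: k_eq = 6.134 + 19 + 1.2015 = 26.336 N/mm
δ = F/k_eq = 224/26.336 = 8.5056 mm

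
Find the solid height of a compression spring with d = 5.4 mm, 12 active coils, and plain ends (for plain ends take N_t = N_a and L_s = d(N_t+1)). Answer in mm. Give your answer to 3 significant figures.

70.2 mm

plain ends: N_t = N_a = 12
L_s = d·(N_t+1) = 5.4 × 13 = 70.2 mm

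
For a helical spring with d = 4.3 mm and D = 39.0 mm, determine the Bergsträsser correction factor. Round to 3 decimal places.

C = D/d = 39.0/4.3 = 9.0698
K_B = (4C+2)/(4C−3) = 38.279/33.279 = 1.1502

1.150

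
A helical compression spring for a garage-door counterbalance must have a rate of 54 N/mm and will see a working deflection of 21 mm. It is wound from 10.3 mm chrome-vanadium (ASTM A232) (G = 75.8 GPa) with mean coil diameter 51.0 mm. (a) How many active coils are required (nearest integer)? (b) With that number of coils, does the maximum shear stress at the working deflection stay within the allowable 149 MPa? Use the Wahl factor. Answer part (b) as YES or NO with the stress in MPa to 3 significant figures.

(a) 15 coils; (b) NO, τ_max = 176 MPa

N_a = Gd⁴/(8D³k) = (75.8×10³)(10.3⁴)/(8·51.0³·54) = 14.89 → N_a = 15
Actual rate k = Gd⁴/(8D³·15) = 53.595 N/mm
Working load F = kδ = 53.595·21 = 1125.5 N
C = 51.0/10.3 = 4.9515; K_W = (4C−1)/(4C−4)+0.615/C = 1.3140
τ_max = K_W·8FD/(πd³) = 1.3140·133.77 = 175.77 MPa
τ_max > 149 MPa → exceeds allowable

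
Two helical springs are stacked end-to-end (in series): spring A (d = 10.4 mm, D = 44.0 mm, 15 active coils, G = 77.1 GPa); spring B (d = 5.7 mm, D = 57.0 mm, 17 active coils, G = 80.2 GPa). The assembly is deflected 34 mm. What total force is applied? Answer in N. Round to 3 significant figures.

110 N

k_A = Gd⁴/(8D³N_a) = (77.1×10³)(10.4⁴)/(8·44.0³·15) = 88.237 N/mm
k_B = Gd⁴/(8D³N_a) = (80.2×10³)(5.7⁴)/(8·57.0³·17) = 3.3613 N/mm
Series: 1/k_eq = 1/88.237 + 1/3.3613 = 0.30884; k_eq = 3.238 N/mm
F = k_eq·δ = 3.238·34 = 110.09 N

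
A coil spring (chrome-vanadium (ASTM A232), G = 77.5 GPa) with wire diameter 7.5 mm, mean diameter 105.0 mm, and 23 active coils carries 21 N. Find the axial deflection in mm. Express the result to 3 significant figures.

k = Gd⁴/(8D³N_a) = (77.5×10³)(7.5⁴)/(8·105.0³·23) = 1.1512 N/mm
δ = F/k = 21 / 1.1512 = 18.241 mm

18.2 mm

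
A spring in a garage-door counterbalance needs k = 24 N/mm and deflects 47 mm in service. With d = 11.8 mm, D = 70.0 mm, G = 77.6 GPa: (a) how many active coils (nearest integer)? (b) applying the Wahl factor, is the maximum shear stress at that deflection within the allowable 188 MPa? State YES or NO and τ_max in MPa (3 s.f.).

(a) 23 coils; (b) YES, τ_max = 153 MPa

N_a = Gd⁴/(8D³k) = (77.6×10³)(11.8⁴)/(8·70.0³·24) = 22.85 → N_a = 23
Actual rate k = Gd⁴/(8D³·23) = 23.838 N/mm
Working load F = kδ = 23.838·47 = 1120.4 N
C = 70.0/11.8 = 5.9322; K_W = (4C−1)/(4C−4)+0.615/C = 1.2557
τ_max = K_W·8FD/(πd³) = 1.2557·121.55 = 152.64 MPa
τ_max ≤ 188 MPa → acceptable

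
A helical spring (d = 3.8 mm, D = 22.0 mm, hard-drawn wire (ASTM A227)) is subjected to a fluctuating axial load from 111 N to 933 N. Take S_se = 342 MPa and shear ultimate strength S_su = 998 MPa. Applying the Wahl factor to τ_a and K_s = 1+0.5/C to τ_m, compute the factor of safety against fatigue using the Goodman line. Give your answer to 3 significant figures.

0.470

C = D/d = 22.0/3.8 = 5.7895; K_W = (4C−1)/(4C−4)+0.615/C = 1.2628; K_s = 1+0.5/C = 1.0864
F_a = (F_max−F_min)/2 = 411 N; F_m = (F_max+F_min)/2 = 522 N
τ_a = K_W·8F_aD/(πd³) = 1.2628 × 419.62 = 529.9 MPa
τ_m = K_s·8F_mD/(πd³) = 1.0864 × 532.95 = 578.97 MPa
Goodman: 1/n_f = τ_a/S_se + τ_m/S_su = 529.9/342 + 578.97/998 = 1.54942 + 0.58013 = 2.1296
n_f = 1/2.1296 = 0.4696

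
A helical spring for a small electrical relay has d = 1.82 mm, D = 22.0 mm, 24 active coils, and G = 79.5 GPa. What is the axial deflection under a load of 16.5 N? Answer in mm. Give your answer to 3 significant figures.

k = Gd⁴/(8D³N_a) = (79.5×10³)(1.82⁴)/(8·22.0³·24) = 0.42666 N/mm
δ = F/k = 16.5 / 0.42666 = 38.672 mm

38.7 mm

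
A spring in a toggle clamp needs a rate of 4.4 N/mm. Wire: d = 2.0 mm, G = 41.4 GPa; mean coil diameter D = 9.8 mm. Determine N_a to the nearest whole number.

N_a = Gd⁴/(8D³k) = (41.4×10³ × 2.0⁴)/(8 × 9.8³ × 4.4)
    = 662400 / 33130 = 19.99 → 20 coils

20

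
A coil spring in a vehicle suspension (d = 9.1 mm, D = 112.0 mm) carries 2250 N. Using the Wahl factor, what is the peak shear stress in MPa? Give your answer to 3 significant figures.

951 MPa

Spring index C = D/d = 112.0/9.1 = 12.3077
K_W = (4C−1)/(4C−4) + 0.615/C = 48.231/45.231 + 0.0500 = 1.1163
τ₀ = 8FD/(πd³) = 8·2250·112.0/(π·9.1³) = 2.016e+06/2367.4 = 851.56 MPa
τ_max = K·τ₀ = 1.1163 × 851.56 = 950.6 MPa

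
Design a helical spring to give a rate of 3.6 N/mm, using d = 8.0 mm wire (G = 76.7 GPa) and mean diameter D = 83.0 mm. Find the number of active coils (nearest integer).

N_a = Gd⁴/(8D³k) = (76.7×10³ × 8.0⁴)/(8 × 83.0³ × 3.6)
    = 3.14163e+08 / 1.64675e+07 = 19.08 → 19 coils

19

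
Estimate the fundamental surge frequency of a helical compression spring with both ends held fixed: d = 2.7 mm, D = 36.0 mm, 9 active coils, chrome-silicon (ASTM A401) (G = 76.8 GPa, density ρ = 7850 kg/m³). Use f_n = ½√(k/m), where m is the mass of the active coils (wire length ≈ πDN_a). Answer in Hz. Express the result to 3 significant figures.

81.5 Hz

k = Gd⁴/(8D³N_a) = (76.8×10³)(2.7⁴)/(8·36.0³·9) = 1.215 N/mm = 1215 N/m
Wire length L = πDN_a = π·36.0·9 = 1017.9 mm
m = ρ·(πd²/4)·L = 7850 × 5.7256×10⁻⁶ m² × 1.0179 m = 0.045749 kg
f_n = ½√(k/m) = 0.5·√(1215/0.045749) = 0.5·√(26558) = 81.483 Hz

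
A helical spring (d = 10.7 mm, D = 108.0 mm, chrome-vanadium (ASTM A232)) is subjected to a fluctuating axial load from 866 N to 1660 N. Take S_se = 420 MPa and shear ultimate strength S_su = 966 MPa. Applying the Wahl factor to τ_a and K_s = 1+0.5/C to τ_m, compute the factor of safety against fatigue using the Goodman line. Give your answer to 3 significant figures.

C = D/d = 108.0/10.7 = 10.0935; K_W = (4C−1)/(4C−4)+0.615/C = 1.1434; K_s = 1+0.5/C = 1.0495
F_a = (F_max−F_min)/2 = 397 N; F_m = (F_max+F_min)/2 = 1263 N
τ_a = K_W·8F_aD/(πd³) = 1.1434 × 89.126 = 101.91 MPa
τ_m = K_s·8F_mD/(πd³) = 1.0495 × 283.54 = 297.59 MPa
Goodman: 1/n_f = τ_a/S_se + τ_m/S_su = 101.91/420 + 297.59/966 = 0.24264 + 0.30806 = 0.5507
n_f = 1/0.5507 = 1.816

1.82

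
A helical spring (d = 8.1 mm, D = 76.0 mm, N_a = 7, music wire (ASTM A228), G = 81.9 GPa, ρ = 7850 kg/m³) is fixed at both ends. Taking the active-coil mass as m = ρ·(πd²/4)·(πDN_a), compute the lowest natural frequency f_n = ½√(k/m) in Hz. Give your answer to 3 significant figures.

k = Gd⁴/(8D³N_a) = (81.9×10³)(8.1⁴)/(8·76.0³·7) = 14.342 N/mm = 14342 N/m
Wire length L = πDN_a = π·76.0·7 = 1671.3 mm
m = ρ·(πd²/4)·L = 7850 × 51.53×10⁻⁶ m² × 1.6713 m = 0.67607 kg
f_n = ½√(k/m) = 0.5·√(14342/0.67607) = 0.5·√(21213) = 72.824 Hz

72.8 Hz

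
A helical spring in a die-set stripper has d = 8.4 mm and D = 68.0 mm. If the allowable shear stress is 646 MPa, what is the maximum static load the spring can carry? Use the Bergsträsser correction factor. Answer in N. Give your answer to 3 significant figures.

1890 N

C = D/d = 68.0/8.4 = 8.0952
K_B = (4C+2)/(4C−3) = 34.381/29.381 = 1.1702
τ_max = K·8FD/(πd³) → F_max = τ_allow·πd³/(8DK)
F_max = 646·π·8.4³/(8·68.0·1.1702) = 1.2029e+06/636.58 = 1889.6 N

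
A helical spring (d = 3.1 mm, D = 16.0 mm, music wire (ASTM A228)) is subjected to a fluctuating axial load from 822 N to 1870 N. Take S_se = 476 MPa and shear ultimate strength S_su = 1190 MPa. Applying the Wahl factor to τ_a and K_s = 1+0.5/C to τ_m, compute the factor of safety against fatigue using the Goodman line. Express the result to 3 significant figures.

0.274

C = D/d = 16.0/3.1 = 5.1613; K_W = (4C−1)/(4C−4)+0.615/C = 1.2994; K_s = 1+0.5/C = 1.0969
F_a = (F_max−F_min)/2 = 524 N; F_m = (F_max+F_min)/2 = 1346 N
τ_a = K_W·8F_aD/(πd³) = 1.2994 × 716.65 = 931.21 MPa
τ_m = K_s·8F_mD/(πd³) = 1.0969 × 1840.9 = 2019.2 MPa
Goodman: 1/n_f = τ_a/S_se + τ_m/S_su = 931.21/476 + 2019.2/1190 = 1.95631 + 1.69680 = 3.6531
n_f = 1/3.6531 = 0.2737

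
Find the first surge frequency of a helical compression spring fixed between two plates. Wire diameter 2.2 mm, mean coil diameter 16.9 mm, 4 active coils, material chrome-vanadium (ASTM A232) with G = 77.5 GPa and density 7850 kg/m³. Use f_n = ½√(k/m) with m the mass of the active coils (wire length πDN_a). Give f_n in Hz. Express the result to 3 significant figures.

k = Gd⁴/(8D³N_a) = (77.5×10³)(2.2⁴)/(8·16.9³·4) = 11.754 N/mm = 11754 N/m
Wire length L = πDN_a = π·16.9·4 = 212.37 mm
m = ρ·(πd²/4)·L = 7850 × 3.8013×10⁻⁶ m² × 0.21237 m = 0.0063373 kg
f_n = ½√(k/m) = 0.5·√(11754/0.0063373) = 0.5·√(1.8547e+06) = 680.94 Hz

681 Hz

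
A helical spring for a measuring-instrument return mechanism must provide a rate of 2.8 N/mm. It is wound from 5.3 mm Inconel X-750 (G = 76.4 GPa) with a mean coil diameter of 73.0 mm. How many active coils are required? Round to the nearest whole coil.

7

N_a = Gd⁴/(8D³k) = (76.4×10³ × 5.3⁴)/(8 × 73.0³ × 2.8)
    = 6.02833e+07 / 8.71398e+06 = 6.918 → 7 coils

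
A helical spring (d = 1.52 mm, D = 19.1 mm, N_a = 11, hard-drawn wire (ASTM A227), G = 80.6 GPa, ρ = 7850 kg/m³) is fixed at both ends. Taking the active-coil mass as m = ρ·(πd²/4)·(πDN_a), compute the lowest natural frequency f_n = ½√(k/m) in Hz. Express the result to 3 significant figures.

137 Hz

k = Gd⁴/(8D³N_a) = (80.6×10³)(1.52⁴)/(8·19.1³·11) = 0.70166 N/mm = 701.66 N/m
Wire length L = πDN_a = π·19.1·11 = 660.05 mm
m = ρ·(πd²/4)·L = 7850 × 1.8146×10⁻⁶ m² × 0.66005 m = 0.0094021 kg
f_n = ½√(k/m) = 0.5·√(701.66/0.0094021) = 0.5·√(74628) = 136.59 Hz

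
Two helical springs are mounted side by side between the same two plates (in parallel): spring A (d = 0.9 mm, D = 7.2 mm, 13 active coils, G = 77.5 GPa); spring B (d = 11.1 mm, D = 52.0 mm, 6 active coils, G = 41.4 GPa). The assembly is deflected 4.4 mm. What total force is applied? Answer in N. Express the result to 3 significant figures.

415 N

k_A = Gd⁴/(8D³N_a) = (77.5×10³)(0.9⁴)/(8·7.2³·13) = 1.3099 N/mm
k_B = Gd⁴/(8D³N_a) = (41.4×10³)(11.1⁴)/(8·52.0³·6) = 93.12 N/mm
Parallel: k_eq = 1.3099 + 93.12 = 94.429 N/mm
F = k_eq·δ = 94.429·4.4 = 415.49 N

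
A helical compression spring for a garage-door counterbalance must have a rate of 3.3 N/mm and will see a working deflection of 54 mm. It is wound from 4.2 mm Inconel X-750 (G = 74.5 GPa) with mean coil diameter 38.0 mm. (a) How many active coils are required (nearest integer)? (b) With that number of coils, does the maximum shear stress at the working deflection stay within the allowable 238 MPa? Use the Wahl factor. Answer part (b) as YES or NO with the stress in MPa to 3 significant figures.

(a) 16 coils; (b) NO, τ_max = 270 MPa

N_a = Gd⁴/(8D³k) = (74.5×10³)(4.2⁴)/(8·38.0³·3.3) = 16 → N_a = 16
Actual rate k = Gd⁴/(8D³·16) = 3.3006 N/mm
Working load F = kδ = 3.3006·54 = 178.23 N
C = 38.0/4.2 = 9.0476; K_W = (4C−1)/(4C−4)+0.615/C = 1.1612
τ_max = K_W·8FD/(πd³) = 1.1612·232.79 = 270.31 MPa
τ_max > 238 MPa → exceeds allowable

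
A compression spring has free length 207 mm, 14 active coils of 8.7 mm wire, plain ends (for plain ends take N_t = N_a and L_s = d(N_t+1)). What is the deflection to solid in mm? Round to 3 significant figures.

N_t = 14; L_s = 8.7·15 = 130.5 mm
δ_solid = L₀ − L_s = 207 − 130.5 = 76.5 mm

76.5 mm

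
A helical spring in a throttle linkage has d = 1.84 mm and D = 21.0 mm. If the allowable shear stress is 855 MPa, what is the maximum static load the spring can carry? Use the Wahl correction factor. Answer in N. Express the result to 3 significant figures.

88.5 N

C = D/d = 21.0/1.84 = 11.4130
K_W = (4C−1)/(4C−4) + 0.615/C = 44.652/41.652 + 0.0539 = 1.1259
τ_max = K·8FD/(πd³) → F_max = τ_allow·πd³/(8DK)
F_max = 855·π·1.84³/(8·21.0·1.1259) = 16733/189.15 = 88.462 N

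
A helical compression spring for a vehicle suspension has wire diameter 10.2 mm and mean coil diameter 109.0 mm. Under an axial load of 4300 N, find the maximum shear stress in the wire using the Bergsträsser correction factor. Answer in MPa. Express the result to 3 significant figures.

Spring index C = D/d = 109.0/10.2 = 10.6863
K_B = (4C+2)/(4C−3) = 44.745/39.745 = 1.1258
τ₀ = 8FD/(πd³) = 8·4300·109.0/(π·10.2³) = 3.7496e+06/3333.9 = 1124.7 MPa
τ_max = K·τ₀ = 1.1258 × 1124.7 = 1266.2 MPa

1270 MPa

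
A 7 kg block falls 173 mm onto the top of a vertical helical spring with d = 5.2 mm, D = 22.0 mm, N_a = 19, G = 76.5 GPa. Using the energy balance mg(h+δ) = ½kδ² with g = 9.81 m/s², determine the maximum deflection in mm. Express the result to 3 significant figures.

k = Gd⁴/(8D³N_a) = (76.5×10³)(5.2⁴)/(8·22.0³·19) = 34.559 N/mm
W = mg = 7 × 9.81 = 68.67 N
½kδ² − Wδ − Wh = 0 → δ = (W + √(W² + 2kWh))/k
δ = (68.67 + √(4715.6 + 821119))/34.559 = (68.67 + 908.75)/34.559 = 28.283 mm

28.3 mm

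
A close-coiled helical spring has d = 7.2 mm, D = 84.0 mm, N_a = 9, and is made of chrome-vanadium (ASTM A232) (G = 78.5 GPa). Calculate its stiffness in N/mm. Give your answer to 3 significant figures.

k = Gd⁴/(8D³N_a) = (78.5×10³ × 7.2⁴) / (8 × 84.0³ × 9)
  = 2.1096e+08 / 4.26747e+07 = 4.9434 N/mm

4.94 N/mm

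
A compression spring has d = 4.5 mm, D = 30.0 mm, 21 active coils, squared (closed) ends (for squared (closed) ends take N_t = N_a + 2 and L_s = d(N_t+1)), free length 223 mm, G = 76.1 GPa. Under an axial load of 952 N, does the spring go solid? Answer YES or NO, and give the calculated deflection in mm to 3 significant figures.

k = Gd⁴/(8D³N_a) = (76.1×10³)(4.5⁴)/(8·30.0³·21) = 6.8796 N/mm
N_t = 23; L_s = 4.5·24 = 108 mm; δ_solid = L₀ − L_s = 223 − 108 = 115 mm
δ = F/k = 952/6.8796 = 138.38 mm
δ ≥ δ_solid → spring goes solid

YES, δ = 138 mm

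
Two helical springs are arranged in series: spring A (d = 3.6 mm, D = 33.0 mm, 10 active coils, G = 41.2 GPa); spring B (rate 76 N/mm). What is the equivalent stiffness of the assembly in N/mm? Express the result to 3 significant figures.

2.33 N/mm

k_A = Gd⁴/(8D³N_a) = (41.2×10³)(3.6⁴)/(8·33.0³·10) = 2.407 N/mm
Series: 1/k_eq = 1/2.407 + 1/76 = 0.42861; k_eq = 2.3331 N/mm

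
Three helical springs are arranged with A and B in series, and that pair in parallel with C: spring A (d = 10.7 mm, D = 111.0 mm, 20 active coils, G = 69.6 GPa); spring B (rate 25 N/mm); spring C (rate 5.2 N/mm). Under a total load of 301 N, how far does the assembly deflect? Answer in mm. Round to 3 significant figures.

k_A = Gd⁴/(8D³N_a) = (69.6×10³)(10.7⁴)/(8·111.0³·20) = 4.1692 N/mm
Springs A,B series: k_AB = 1/(1/4.1692+1/25) = 3.5733 N/mm; parallel with C: k_eq = 3.5733+5.2 = 8.7733 N/mm
δ = F/k_eq = 301/8.7733 = 34.309 mm

34.3 mm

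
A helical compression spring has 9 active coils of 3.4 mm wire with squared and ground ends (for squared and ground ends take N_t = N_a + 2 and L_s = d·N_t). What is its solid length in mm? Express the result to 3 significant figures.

37.4 mm

squared and ground ends: N_t = N_a + 2 = 9 + 2 = 11
L_s = d·N_t = 3.4 × 11 = 37.4 mm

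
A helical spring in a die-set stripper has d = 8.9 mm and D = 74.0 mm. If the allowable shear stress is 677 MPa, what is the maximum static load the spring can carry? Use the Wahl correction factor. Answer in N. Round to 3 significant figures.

C = D/d = 74.0/8.9 = 8.3146
K_W = (4C−1)/(4C−4) + 0.615/C = 32.258/29.258 + 0.0740 = 1.1765
τ_max = K·8FD/(πd³) → F_max = τ_allow·πd³/(8DK)
F_max = 677·π·8.9³/(8·74.0·1.1765) = 1.4994e+06/696.49 = 2152.8 N

2150 N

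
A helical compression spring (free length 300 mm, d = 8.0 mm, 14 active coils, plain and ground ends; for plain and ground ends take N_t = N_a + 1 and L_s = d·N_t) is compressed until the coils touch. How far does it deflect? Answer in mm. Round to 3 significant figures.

180 mm

N_t = 15; L_s = 8.0·15 = 120 mm
δ_solid = L₀ − L_s = 300 − 120 = 180 mm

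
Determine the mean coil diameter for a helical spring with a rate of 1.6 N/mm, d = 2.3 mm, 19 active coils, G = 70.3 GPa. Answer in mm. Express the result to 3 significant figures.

20.1 mm

D = (Gd⁴/(8N_a·k))^(1/3) = (70.3×10³·2.3⁴/(8·19·1.6))^(1/3)
  = (8089.15)^(1/3) = 20.0740 mm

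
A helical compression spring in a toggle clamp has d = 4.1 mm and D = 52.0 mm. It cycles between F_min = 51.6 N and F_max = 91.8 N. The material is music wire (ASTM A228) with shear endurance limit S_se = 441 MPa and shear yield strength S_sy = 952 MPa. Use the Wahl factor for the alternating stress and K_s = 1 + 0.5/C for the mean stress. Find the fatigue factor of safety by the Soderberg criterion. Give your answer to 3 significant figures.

4.03

C = D/d = 52.0/4.1 = 12.6829; K_W = (4C−1)/(4C−4)+0.615/C = 1.1127; K_s = 1+0.5/C = 1.0394
F_a = (F_max−F_min)/2 = 20.1 N; F_m = (F_max+F_min)/2 = 71.7 N
τ_a = K_W·8F_aD/(πd³) = 1.1127 × 38.618 = 42.97 MPa
τ_m = K_s·8F_mD/(πd³) = 1.0394 × 137.76 = 143.19 MPa
Soderberg: 1/n_f = τ_a/S_se + τ_m/S_sy = 42.97/441 + 143.19/952 = 0.09744 + 0.15041 = 0.24784
n_f = 1/0.24784 = 4.035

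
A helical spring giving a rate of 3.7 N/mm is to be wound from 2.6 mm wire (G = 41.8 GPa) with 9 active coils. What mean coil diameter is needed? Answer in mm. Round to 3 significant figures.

D = (Gd⁴/(8N_a·k))^(1/3) = (41.8×10³·2.6⁴/(8·9·3.7))^(1/3)
  = (7170.27)^(1/3) = 19.2832 mm

19.3 mm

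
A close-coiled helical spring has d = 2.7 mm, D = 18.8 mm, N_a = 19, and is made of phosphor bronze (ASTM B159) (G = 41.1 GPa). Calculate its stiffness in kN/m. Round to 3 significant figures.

2.16 kN/m

k = Gd⁴/(8D³N_a) = (41.1×10³ × 2.7⁴) / (8 × 18.8³ × 19)
  = 2.18422e+06 / 1.00999e+06 = 2.1626 N/mm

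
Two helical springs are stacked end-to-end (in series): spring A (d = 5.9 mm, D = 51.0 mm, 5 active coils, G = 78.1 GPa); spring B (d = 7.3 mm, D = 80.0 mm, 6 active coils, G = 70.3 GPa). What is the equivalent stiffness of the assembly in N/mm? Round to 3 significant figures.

5.58 N/mm

k_A = Gd⁴/(8D³N_a) = (78.1×10³)(5.9⁴)/(8·51.0³·5) = 17.836 N/mm
k_B = Gd⁴/(8D³N_a) = (70.3×10³)(7.3⁴)/(8·80.0³·6) = 8.1234 N/mm
Series: 1/k_eq = 1/17.836 + 1/8.1234 = 0.17917; k_eq = 5.5813 N/mm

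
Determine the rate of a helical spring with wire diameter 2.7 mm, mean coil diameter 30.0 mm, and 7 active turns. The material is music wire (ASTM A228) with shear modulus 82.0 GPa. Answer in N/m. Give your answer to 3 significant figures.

2880 N/m

k = Gd⁴/(8D³N_a) = (82.0×10³ × 2.7⁴) / (8 × 30.0³ × 7)
  = 4.35782e+06 / 1.512e+06 = 2.8822 N/mm = 2882.2 N/m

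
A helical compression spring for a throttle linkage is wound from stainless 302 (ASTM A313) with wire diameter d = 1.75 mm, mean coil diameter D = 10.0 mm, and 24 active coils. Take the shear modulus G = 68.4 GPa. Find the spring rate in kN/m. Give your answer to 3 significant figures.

k = Gd⁴/(8D³N_a) = (68.4×10³ × 1.75⁴) / (8 × 10.0³ × 24)
  = 641517 / 192000 = 3.3412 N/mm

3.34 kN/m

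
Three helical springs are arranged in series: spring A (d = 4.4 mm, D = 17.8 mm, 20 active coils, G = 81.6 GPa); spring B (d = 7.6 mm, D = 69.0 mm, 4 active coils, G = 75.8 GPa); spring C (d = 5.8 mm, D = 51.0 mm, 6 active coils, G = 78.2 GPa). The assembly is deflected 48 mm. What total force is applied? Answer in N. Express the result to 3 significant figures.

336 N

k_A = Gd⁴/(8D³N_a) = (81.6×10³)(4.4⁴)/(8·17.8³·20) = 33.894 N/mm
k_B = Gd⁴/(8D³N_a) = (75.8×10³)(7.6⁴)/(8·69.0³·4) = 24.056 N/mm
k_C = Gd⁴/(8D³N_a) = (78.2×10³)(5.8⁴)/(8·51.0³·6) = 13.898 N/mm
Series: 1/k_eq = 1/33.894 + 1/24.056 + 1/13.898 = 0.14302; k_eq = 6.9919 N/mm
F = k_eq·δ = 6.9919·48 = 335.61 N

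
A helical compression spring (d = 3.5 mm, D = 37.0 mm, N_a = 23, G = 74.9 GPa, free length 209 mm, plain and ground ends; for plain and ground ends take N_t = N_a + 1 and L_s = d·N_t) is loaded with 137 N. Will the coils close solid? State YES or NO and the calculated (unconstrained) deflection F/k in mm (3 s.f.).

NO, δ = 114 mm

k = Gd⁴/(8D³N_a) = (74.9×10³)(3.5⁴)/(8·37.0³·23) = 1.206 N/mm
N_t = 24; L_s = 3.5·24 = 84 mm; δ_solid = L₀ − L_s = 209 − 84 = 125 mm
δ = F/k = 137/1.206 = 113.6 mm
δ < δ_solid → spring does not go solid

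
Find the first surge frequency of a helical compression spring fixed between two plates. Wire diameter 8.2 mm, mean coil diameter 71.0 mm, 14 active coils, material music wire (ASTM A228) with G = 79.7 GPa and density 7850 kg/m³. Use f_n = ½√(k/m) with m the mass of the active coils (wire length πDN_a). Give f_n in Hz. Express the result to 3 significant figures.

41.7 Hz

k = Gd⁴/(8D³N_a) = (79.7×10³)(8.2⁴)/(8·71.0³·14) = 8.9892 N/mm = 8989.2 N/m
Wire length L = πDN_a = π·71.0·14 = 3122.7 mm
m = ρ·(πd²/4)·L = 7850 × 52.81×10⁻⁶ m² × 3.1227 m = 1.2946 kg
f_n = ½√(k/m) = 0.5·√(8989.2/1.2946) = 0.5·√(6943.8) = 41.665 Hz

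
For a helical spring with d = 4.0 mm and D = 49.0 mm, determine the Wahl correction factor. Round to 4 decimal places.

1.1169

C = D/d = 49.0/4.0 = 12.2500
K_W = (4C−1)/(4C−4) + 0.615/C = 48.000/45.000 + 0.0502 = 1.1169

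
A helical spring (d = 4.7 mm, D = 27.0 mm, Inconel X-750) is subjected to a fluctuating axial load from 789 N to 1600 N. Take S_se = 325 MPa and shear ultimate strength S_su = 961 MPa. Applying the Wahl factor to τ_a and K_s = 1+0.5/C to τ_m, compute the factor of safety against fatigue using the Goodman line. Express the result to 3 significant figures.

0.515

C = D/d = 27.0/4.7 = 5.7447; K_W = (4C−1)/(4C−4)+0.615/C = 1.2651; K_s = 1+0.5/C = 1.0870
F_a = (F_max−F_min)/2 = 405.5 N; F_m = (F_max+F_min)/2 = 1194.5 N
τ_a = K_W·8F_aD/(πd³) = 1.2651 × 268.54 = 339.73 MPa
τ_m = K_s·8F_mD/(πd³) = 1.0870 × 791.04 = 859.89 MPa
Goodman: 1/n_f = τ_a/S_se + τ_m/S_su = 339.73/325 + 859.89/961 = 1.04533 + 0.89478 = 1.9401
n_f = 1/1.9401 = 0.5154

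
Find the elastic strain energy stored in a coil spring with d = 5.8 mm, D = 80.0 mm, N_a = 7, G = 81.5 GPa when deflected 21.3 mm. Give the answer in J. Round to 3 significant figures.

0.730 J

k = Gd⁴/(8D³N_a) = (81.5×10³)(5.8⁴)/(8·80.0³·7) = 3.2167 N/mm
U = ½kδ² = 0.5 × 3.2167 × 21.3² = 729.69 N·mm = 0.72969 J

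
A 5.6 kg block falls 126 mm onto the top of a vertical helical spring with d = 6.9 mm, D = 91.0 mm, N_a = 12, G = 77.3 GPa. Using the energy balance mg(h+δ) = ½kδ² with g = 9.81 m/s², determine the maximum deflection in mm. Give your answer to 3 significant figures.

102 mm

k = Gd⁴/(8D³N_a) = (77.3×10³)(6.9⁴)/(8·91.0³·12) = 2.422 N/mm
W = mg = 5.6 × 9.81 = 54.936 N
½kδ² − Wδ − Wh = 0 → δ = (W + √(W² + 2kWh))/k
δ = (54.936 + √(3018 + 33530.3))/2.422 = (54.936 + 191.18)/2.422 = 101.61 mm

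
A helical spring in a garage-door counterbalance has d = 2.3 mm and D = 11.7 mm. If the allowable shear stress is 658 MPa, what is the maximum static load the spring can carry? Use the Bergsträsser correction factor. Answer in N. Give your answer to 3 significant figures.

209 N

C = D/d = 11.7/2.3 = 5.0870
K_B = (4C+2)/(4C−3) = 22.348/17.348 = 1.2882
τ_max = K·8FD/(πd³) → F_max = τ_allow·πd³/(8DK)
F_max = 658·π·2.3³/(8·11.7·1.2882) = 25151/120.58 = 208.59 N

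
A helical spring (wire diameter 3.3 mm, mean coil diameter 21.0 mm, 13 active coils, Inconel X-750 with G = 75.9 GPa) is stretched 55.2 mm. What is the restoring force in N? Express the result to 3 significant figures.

k = Gd⁴/(8D³N_a) = (75.9×10³)(3.3⁴)/(8·21.0³·13) = 9.3456 N/mm
F = k·δ = 9.3456 × 55.2 = 515.88 N

516 N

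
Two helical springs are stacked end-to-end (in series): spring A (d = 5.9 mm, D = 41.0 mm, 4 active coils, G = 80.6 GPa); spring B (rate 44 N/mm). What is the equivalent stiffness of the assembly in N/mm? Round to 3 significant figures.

k_A = Gd⁴/(8D³N_a) = (80.6×10³)(5.9⁴)/(8·41.0³·4) = 44.283 N/mm
Series: 1/k_eq = 1/44.283 + 1/44 = 0.045309; k_eq = 22.071 N/mm

22.1 N/mm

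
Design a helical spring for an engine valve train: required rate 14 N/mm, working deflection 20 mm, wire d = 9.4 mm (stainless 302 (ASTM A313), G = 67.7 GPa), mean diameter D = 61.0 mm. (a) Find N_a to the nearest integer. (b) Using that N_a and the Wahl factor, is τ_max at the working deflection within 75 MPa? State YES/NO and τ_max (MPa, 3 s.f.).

N_a = Gd⁴/(8D³k) = (67.7×10³)(9.4⁴)/(8·61.0³·14) = 20.79 → N_a = 21
Actual rate k = Gd⁴/(8D³·21) = 13.861 N/mm
Working load F = kδ = 13.861·20 = 277.22 N
C = 61.0/9.4 = 6.4894; K_W = (4C−1)/(4C−4)+0.615/C = 1.2314
τ_max = K_W·8FD/(πd³) = 1.2314·51.846 = 63.843 MPa
τ_max ≤ 75 MPa → acceptable

(a) 21 coils; (b) YES, τ_max = 63.8 MPa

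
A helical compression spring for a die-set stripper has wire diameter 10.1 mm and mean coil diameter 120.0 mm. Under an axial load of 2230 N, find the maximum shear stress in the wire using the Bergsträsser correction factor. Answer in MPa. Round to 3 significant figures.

Spring index C = D/d = 120.0/10.1 = 11.8812
K_B = (4C+2)/(4C−3) = 49.525/44.525 = 1.1123
τ₀ = 8FD/(πd³) = 8·2230·120.0/(π·10.1³) = 2.1408e+06/3236.8 = 661.4 MPa
τ_max = K·τ₀ = 1.1123 × 661.4 = 735.67 MPa

736 MPa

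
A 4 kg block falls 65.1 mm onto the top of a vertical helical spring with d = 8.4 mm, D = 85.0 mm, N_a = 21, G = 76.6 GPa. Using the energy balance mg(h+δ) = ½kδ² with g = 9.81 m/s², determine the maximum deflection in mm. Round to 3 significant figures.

49.3 mm

k = Gd⁴/(8D³N_a) = (76.6×10³)(8.4⁴)/(8·85.0³·21) = 3.6964 N/mm
W = mg = 4 × 9.81 = 39.24 N
½kδ² − Wδ − Wh = 0 → δ = (W + √(W² + 2kWh))/k
δ = (39.24 + √(1539.8 + 18885.1))/3.6964 = (39.24 + 142.92)/3.6964 = 49.279 mm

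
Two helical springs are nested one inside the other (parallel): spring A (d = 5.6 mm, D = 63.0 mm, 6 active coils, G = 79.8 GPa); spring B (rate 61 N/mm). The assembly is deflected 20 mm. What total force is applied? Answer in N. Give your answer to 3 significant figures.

k_A = Gd⁴/(8D³N_a) = (79.8×10³)(5.6⁴)/(8·63.0³·6) = 6.5387 N/mm
Parallel: k_eq = 6.5387 + 61 = 67.539 N/mm
F = k_eq·δ = 67.539·20 = 1350.8 N

1350 N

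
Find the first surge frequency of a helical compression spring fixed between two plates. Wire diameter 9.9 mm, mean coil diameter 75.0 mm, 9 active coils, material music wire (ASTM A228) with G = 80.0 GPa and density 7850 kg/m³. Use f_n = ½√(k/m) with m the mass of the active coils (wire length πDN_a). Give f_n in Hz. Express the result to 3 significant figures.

70.3 Hz

k = Gd⁴/(8D³N_a) = (80.0×10³)(9.9⁴)/(8·75.0³·9) = 25.3 N/mm = 25300 N/m
Wire length L = πDN_a = π·75.0·9 = 2120.6 mm
m = ρ·(πd²/4)·L = 7850 × 76.977×10⁻⁶ m² × 2.1206 m = 1.2814 kg
f_n = ½√(k/m) = 0.5·√(25300/1.2814) = 0.5·√(19744) = 70.256 Hz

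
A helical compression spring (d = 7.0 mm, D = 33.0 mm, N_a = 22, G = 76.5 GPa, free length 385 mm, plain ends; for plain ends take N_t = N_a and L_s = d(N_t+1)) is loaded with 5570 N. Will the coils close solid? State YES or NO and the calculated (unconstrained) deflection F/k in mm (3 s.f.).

NO, δ = 192 mm

k = Gd⁴/(8D³N_a) = (76.5×10³)(7.0⁴)/(8·33.0³·22) = 29.04 N/mm
N_t = 22; L_s = 7.0·23 = 161 mm; δ_solid = L₀ − L_s = 385 − 161 = 224 mm
δ = F/k = 5570/29.04 = 191.8 mm
δ < δ_solid → spring does not go solid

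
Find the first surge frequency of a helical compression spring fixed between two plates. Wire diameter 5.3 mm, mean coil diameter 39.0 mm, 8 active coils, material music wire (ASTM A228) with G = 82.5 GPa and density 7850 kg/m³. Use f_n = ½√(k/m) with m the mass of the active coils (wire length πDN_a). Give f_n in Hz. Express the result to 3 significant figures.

k = Gd⁴/(8D³N_a) = (82.5×10³)(5.3⁴)/(8·39.0³·8) = 17.147 N/mm = 17147 N/m
Wire length L = πDN_a = π·39.0·8 = 980.18 mm
m = ρ·(πd²/4)·L = 7850 × 22.062×10⁻⁶ m² × 0.98018 m = 0.16975 kg
f_n = ½√(k/m) = 0.5·√(17147/0.16975) = 0.5·√(1.0101e+05) = 158.91 Hz

159 Hz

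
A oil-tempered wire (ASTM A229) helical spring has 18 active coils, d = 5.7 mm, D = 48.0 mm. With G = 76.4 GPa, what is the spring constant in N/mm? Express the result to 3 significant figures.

k = Gd⁴/(8D³N_a) = (76.4×10³ × 5.7⁴) / (8 × 48.0³ × 18)
  = 8.06478e+07 / 1.59252e+07 = 5.0642 N/mm

5.06 N/mm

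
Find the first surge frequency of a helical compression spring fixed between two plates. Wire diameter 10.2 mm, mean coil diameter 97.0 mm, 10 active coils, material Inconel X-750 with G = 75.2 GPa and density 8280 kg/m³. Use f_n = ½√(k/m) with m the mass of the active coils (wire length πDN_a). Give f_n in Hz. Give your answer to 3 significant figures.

k = Gd⁴/(8D³N_a) = (75.2×10³)(10.2⁴)/(8·97.0³·10) = 11.148 N/mm = 11148 N/m
Wire length L = πDN_a = π·97.0·10 = 3047.3 mm
m = ρ·(πd²/4)·L = 8280 × 81.713×10⁻⁶ m² × 3.0473 m = 2.0618 kg
f_n = ½√(k/m) = 0.5·√(11148/2.0618) = 0.5·√(5407.2) = 36.767 Hz

36.8 Hz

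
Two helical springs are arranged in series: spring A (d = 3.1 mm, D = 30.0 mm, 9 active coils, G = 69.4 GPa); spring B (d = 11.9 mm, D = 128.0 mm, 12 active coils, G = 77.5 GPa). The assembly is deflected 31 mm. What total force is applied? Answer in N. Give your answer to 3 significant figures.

k_A = Gd⁴/(8D³N_a) = (69.4×10³)(3.1⁴)/(8·30.0³·9) = 3.2969 N/mm
k_B = Gd⁴/(8D³N_a) = (77.5×10³)(11.9⁴)/(8·128.0³·12) = 7.7195 N/mm
Series: 1/k_eq = 1/3.2969 + 1/7.7195 = 0.43285; k_eq = 2.3102 N/mm
F = k_eq·δ = 2.3102·31 = 71.618 N

71.6 N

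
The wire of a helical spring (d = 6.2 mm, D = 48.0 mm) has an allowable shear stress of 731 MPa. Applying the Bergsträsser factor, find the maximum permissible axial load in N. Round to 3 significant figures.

C = D/d = 48.0/6.2 = 7.7419
K_B = (4C+2)/(4C−3) = 32.968/27.968 = 1.1788
τ_max = K·8FD/(πd³) → F_max = τ_allow·πd³/(8DK)
F_max = 731·π·6.2³/(8·48.0·1.1788) = 5.4732e+05/452.65 = 1209.1 N

1210 N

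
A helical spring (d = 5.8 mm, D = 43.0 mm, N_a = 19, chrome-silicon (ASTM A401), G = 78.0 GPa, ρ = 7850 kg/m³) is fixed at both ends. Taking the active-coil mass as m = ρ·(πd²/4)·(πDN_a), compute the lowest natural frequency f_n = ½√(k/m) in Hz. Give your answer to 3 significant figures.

58.6 Hz

k = Gd⁴/(8D³N_a) = (78.0×10³)(5.8⁴)/(8·43.0³·19) = 7.3039 N/mm = 7303.9 N/m
Wire length L = πDN_a = π·43.0·19 = 2566.7 mm
m = ρ·(πd²/4)·L = 7850 × 26.421×10⁻⁶ m² × 2.5667 m = 0.53234 kg
f_n = ½√(k/m) = 0.5·√(7303.9/0.53234) = 0.5·√(13721) = 58.567 Hz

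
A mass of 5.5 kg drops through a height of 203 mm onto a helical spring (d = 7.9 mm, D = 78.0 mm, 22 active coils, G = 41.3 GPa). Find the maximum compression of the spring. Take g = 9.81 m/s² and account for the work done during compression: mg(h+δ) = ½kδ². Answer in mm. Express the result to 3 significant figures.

k = Gd⁴/(8D³N_a) = (41.3×10³)(7.9⁴)/(8·78.0³·22) = 1.926 N/mm
W = mg = 5.5 × 9.81 = 53.955 N
½kδ² − Wδ − Wh = 0 → δ = (W + √(W² + 2kWh))/k
δ = (53.955 + √(2911.1 + 42191))/1.926 = (53.955 + 212.37)/1.926 = 138.28 mm

138 mm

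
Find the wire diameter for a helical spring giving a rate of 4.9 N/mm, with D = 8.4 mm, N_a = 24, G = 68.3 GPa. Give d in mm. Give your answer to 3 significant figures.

1.69 mm

d = (8D³N_a·k / G)^(1/4) = (8·8.4³·24·4.9 / (68.3×10³))^0.25
  = (8.1642)^0.25 = 1.6904 mm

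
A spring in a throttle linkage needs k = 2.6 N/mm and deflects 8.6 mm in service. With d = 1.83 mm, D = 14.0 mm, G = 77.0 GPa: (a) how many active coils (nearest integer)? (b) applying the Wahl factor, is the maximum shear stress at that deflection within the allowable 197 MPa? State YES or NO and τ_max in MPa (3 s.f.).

N_a = Gd⁴/(8D³k) = (77.0×10³)(1.83⁴)/(8·14.0³·2.6) = 15.13 → N_a = 15
Actual rate k = Gd⁴/(8D³·15) = 2.6226 N/mm
Working load F = kδ = 2.6226·8.6 = 22.554 N
C = 14.0/1.83 = 7.6503; K_W = (4C−1)/(4C−4)+0.615/C = 1.1932
τ_max = K_W·8FD/(πd³) = 1.1932·131.2 = 156.55 MPa
τ_max ≤ 197 MPa → acceptable

(a) 15 coils; (b) YES, τ_max = 157 MPa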